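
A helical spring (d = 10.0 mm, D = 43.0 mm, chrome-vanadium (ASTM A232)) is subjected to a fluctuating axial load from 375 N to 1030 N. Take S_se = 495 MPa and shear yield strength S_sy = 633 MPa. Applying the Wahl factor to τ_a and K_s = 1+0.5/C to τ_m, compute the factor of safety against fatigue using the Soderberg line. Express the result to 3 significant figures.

4.26

C = D/d = 43.0/10.0 = 4.3000; K_W = (4C−1)/(4C−4)+0.615/C = 1.3703; K_s = 1+0.5/C = 1.1163
F_a = (F_max−F_min)/2 = 327.5 N; F_m = (F_max+F_min)/2 = 702.5 N
τ_a = K_W·8F_aD/(πd³) = 1.3703 × 35.861 = 49.14 MPa
τ_m = K_s·8F_mD/(πd³) = 1.1163 × 76.923 = 85.867 MPa
Soderberg: 1/n_f = τ_a/S_se + τ_m/S_sy = 49.14/495 + 85.867/633 = 0.09927 + 0.13565 = 0.23492
n_f = 1/0.23492 = 4.257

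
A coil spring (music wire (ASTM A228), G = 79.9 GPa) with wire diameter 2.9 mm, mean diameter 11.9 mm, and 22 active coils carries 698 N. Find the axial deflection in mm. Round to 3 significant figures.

k = Gd⁴/(8D³N_a) = (79.9×10³)(2.9⁴)/(8·11.9³·22) = 19.054 N/mm
δ = F/k = 698 / 19.054 = 36.633 mm

36.6 mm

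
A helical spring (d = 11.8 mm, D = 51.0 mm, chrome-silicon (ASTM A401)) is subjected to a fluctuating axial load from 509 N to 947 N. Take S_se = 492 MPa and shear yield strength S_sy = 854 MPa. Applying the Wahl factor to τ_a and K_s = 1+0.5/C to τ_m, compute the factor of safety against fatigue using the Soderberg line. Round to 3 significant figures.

C = D/d = 51.0/11.8 = 4.3220; K_W = (4C−1)/(4C−4)+0.615/C = 1.3681; K_s = 1+0.5/C = 1.1157
F_a = (F_max−F_min)/2 = 219 N; F_m = (F_max+F_min)/2 = 728 N
τ_a = K_W·8F_aD/(πd³) = 1.3681 × 17.31 = 23.682 MPa
τ_m = K_s·8F_mD/(πd³) = 1.1157 × 57.543 = 64.2 MPa
Soderberg: 1/n_f = τ_a/S_se + τ_m/S_sy = 23.682/492 + 64.2/854 = 0.04813 + 0.07518 = 0.12331
n_f = 1/0.12331 = 8.11

8.11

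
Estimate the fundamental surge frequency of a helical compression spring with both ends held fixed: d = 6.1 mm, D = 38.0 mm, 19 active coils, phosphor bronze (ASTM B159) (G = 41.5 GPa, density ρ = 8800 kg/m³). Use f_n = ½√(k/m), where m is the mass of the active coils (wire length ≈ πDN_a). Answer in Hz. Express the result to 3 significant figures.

54.3 Hz

k = Gd⁴/(8D³N_a) = (41.5×10³)(6.1⁴)/(8·38.0³·19) = 6.8893 N/mm = 6889.3 N/m
Wire length L = πDN_a = π·38.0·19 = 2268.2 mm
m = ρ·(πd²/4)·L = 8800 × 29.225×10⁻⁶ m² × 2.2682 m = 0.58334 kg
f_n = ½√(k/m) = 0.5·√(6889.3/0.58334) = 0.5·√(11810) = 54.337 Hz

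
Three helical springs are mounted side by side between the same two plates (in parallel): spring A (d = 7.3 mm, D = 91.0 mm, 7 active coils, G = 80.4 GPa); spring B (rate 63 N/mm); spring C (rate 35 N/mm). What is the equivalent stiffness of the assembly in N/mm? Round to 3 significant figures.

k_A = Gd⁴/(8D³N_a) = (80.4×10³)(7.3⁴)/(8·91.0³·7) = 5.4105 N/mm
Parallel: k_eq = 5.4105 + 63 + 35 = 103.41 N/mm

103 N/mm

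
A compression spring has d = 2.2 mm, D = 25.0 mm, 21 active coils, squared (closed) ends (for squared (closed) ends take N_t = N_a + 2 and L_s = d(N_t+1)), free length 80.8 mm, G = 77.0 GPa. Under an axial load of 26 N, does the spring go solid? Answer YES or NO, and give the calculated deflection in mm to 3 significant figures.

YES, δ = 37.8 mm

k = Gd⁴/(8D³N_a) = (77.0×10³)(2.2⁴)/(8·25.0³·21) = 0.68715 N/mm
N_t = 23; L_s = 2.2·24 = 52.8 mm; δ_solid = L₀ − L_s = 80.8 − 52.8 = 28 mm
δ = F/k = 26/0.68715 = 37.837 mm
δ ≥ δ_solid → spring goes solid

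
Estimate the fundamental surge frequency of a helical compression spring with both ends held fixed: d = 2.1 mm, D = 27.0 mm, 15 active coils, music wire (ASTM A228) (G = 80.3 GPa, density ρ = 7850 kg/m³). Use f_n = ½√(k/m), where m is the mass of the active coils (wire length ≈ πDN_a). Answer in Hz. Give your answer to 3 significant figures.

k = Gd⁴/(8D³N_a) = (80.3×10³)(2.1⁴)/(8·27.0³·15) = 0.66118 N/mm = 661.18 N/m
Wire length L = πDN_a = π·27.0·15 = 1272.3 mm
m = ρ·(πd²/4)·L = 7850 × 3.4636×10⁻⁶ m² × 1.2723 m = 0.034594 kg
f_n = ½√(k/m) = 0.5·√(661.18/0.034594) = 0.5·√(19112) = 69.124 Hz

69.1 Hz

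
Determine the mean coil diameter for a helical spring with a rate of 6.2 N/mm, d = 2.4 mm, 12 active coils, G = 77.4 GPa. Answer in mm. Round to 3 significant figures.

16.3 mm

D = (Gd⁴/(8N_a·k))^(1/3) = (77.4×10³·2.4⁴/(8·12·6.2))^(1/3)
  = (4314.43)^(1/3) = 16.2795 mm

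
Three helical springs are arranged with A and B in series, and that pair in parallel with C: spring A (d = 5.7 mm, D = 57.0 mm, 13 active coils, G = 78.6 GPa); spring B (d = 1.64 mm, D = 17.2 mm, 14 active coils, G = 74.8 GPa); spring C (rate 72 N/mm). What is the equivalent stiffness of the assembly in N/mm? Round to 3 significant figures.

k_A = Gd⁴/(8D³N_a) = (78.6×10³)(5.7⁴)/(8·57.0³·13) = 4.3079 N/mm
k_B = Gd⁴/(8D³N_a) = (74.8×10³)(1.64⁴)/(8·17.2³·14) = 0.94945 N/mm
Springs A,B series: k_AB = 1/(1/4.3079+1/0.94945) = 0.77799 N/mm; parallel with C: k_eq = 0.77799+72 = 72.778 N/mm

72.8 N/mm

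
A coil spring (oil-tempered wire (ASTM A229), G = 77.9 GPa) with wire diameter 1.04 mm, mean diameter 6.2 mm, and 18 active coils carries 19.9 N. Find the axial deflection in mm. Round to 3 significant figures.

k = Gd⁴/(8D³N_a) = (77.9×10³)(1.04⁴)/(8·6.2³·18) = 2.6554 N/mm
δ = F/k = 19.9 / 2.6554 = 7.4941 mm

7.49 mm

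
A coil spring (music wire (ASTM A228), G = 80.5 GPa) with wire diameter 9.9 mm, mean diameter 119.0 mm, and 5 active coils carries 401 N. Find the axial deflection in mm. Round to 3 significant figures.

k = Gd⁴/(8D³N_a) = (80.5×10³)(9.9⁴)/(8·119.0³·5) = 11.472 N/mm
δ = F/k = 401 / 11.472 = 34.955 mm

35.0 mm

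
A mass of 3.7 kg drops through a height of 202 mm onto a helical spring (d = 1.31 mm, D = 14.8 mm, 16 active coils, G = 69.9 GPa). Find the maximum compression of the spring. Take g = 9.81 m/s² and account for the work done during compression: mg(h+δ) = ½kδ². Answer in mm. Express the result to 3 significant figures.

k = Gd⁴/(8D³N_a) = (69.9×10³)(1.31⁴)/(8·14.8³·16) = 0.4961 N/mm
W = mg = 3.7 × 9.81 = 36.297 N
½kδ² − Wδ − Wh = 0 → δ = (W + √(W² + 2kWh))/k
δ = (36.297 + √(1317.5 + 7274.77))/0.4961 = (36.297 + 92.694)/0.4961 = 260.01 mm

260 mm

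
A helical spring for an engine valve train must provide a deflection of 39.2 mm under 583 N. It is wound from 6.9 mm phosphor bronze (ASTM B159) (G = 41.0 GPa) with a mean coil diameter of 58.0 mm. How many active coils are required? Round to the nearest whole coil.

Required rate k = F/δ = 583/39.2 = 14.872 N/mm
N_a = Gd⁴/(8D³k) = (41.0×10³ × 6.9⁴)/(8 × 58.0³ × 14.872)
    = 9.29352e+07 / 2.32143e+07 = 4.003 → 4 coils

4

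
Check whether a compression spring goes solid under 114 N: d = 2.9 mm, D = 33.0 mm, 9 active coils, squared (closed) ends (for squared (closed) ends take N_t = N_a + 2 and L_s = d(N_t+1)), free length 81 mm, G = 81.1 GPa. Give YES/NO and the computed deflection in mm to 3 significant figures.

YES, δ = 51.4 mm

k = Gd⁴/(8D³N_a) = (81.1×10³)(2.9⁴)/(8·33.0³·9) = 2.2169 N/mm
N_t = 11; L_s = 2.9·12 = 34.8 mm; δ_solid = L₀ − L_s = 81 − 34.8 = 46.2 mm
δ = F/k = 114/2.2169 = 51.424 mm
δ ≥ δ_solid → spring goes solid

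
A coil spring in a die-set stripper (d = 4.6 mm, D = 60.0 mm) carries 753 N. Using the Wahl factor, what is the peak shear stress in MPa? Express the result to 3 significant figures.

Spring index C = D/d = 60.0/4.6 = 13.0435
K_W = (4C−1)/(4C−4) + 0.615/C = 51.174/48.174 + 0.0471 = 1.1094
τ₀ = 8FD/(πd³) = 8·753·60.0/(π·4.6³) = 361440/305.79 = 1182 MPa
τ_max = K·τ₀ = 1.1094 × 1182 = 1311.3 MPa

1310 MPa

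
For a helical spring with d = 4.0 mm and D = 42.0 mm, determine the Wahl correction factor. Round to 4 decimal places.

C = D/d = 42.0/4.0 = 10.5000
K_W = (4C−1)/(4C−4) + 0.615/C = 41.000/38.000 + 0.0586 = 1.1375

1.1375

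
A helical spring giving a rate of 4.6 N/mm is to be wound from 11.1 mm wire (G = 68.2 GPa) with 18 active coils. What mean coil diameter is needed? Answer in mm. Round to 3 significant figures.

116 mm

D = (Gd⁴/(8N_a·k))^(1/3) = (68.2×10³·11.1⁴/(8·18·4.6))^(1/3)
  = (1.56299e+06)^(1/3) = 116.0518 mm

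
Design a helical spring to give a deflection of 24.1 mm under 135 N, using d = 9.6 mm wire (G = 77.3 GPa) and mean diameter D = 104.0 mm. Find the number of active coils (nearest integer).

Required rate k = F/δ = 135/24.1 = 5.6017 N/mm
N_a = Gd⁴/(8D³k) = (77.3×10³ × 9.6⁴)/(8 × 104.0³ × 5.6017)
    = 6.56545e+08 / 5.04088e+07 = 13.02 → 13 coils

13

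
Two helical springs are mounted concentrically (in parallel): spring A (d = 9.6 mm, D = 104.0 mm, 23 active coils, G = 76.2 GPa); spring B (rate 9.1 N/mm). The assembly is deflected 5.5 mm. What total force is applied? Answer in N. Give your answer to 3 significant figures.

k_A = Gd⁴/(8D³N_a) = (76.2×10³)(9.6⁴)/(8·104.0³·23) = 3.127 N/mm
Parallel: k_eq = 3.127 + 9.1 = 12.227 N/mm
F = k_eq·δ = 12.227·5.5 = 67.248 N

67.2 N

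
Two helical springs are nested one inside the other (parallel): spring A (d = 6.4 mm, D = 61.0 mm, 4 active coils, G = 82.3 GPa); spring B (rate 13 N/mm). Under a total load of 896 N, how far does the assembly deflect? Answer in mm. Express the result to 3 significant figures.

28.0 mm

k_A = Gd⁴/(8D³N_a) = (82.3×10³)(6.4⁴)/(8·61.0³·4) = 19.01 N/mm
Parallel: k_eq = 19.01 + 13 = 32.01 N/mm
δ = F/k_eq = 896/32.01 = 27.991 mm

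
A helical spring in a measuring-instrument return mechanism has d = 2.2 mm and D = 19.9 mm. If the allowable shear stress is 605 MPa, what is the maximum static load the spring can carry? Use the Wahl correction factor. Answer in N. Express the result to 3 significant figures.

109 N

C = D/d = 19.9/2.2 = 9.0455
K_W = (4C−1)/(4C−4) + 0.615/C = 35.182/32.182 + 0.0680 = 1.1612
τ_max = K·8FD/(πd³) → F_max = τ_allow·πd³/(8DK)
F_max = 605·π·2.2³/(8·19.9·1.1612) = 20238/184.86 = 109.48 N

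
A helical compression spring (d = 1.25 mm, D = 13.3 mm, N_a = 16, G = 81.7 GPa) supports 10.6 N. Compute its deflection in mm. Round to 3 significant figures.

k = Gd⁴/(8D³N_a) = (81.7×10³)(1.25⁴)/(8·13.3³·16) = 0.66236 N/mm
δ = F/k = 10.6 / 0.66236 = 16.003 mm

16.0 mm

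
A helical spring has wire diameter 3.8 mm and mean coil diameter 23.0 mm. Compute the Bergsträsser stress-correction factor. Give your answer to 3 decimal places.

1.236

C = D/d = 23.0/3.8 = 6.0526
K_B = (4C+2)/(4C−3) = 26.211/21.211 = 1.2357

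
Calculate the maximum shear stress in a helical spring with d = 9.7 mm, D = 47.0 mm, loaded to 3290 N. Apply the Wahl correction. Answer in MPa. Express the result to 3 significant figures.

570 MPa

Spring index C = D/d = 47.0/9.7 = 4.8454
K_W = (4C−1)/(4C−4) + 0.615/C = 18.381/15.381 + 0.1269 = 1.3220
τ₀ = 8FD/(πd³) = 8·3290·47.0/(π·9.7³) = 1.23704e+06/2867.2 = 431.44 MPa
τ_max = K·τ₀ = 1.3220 × 431.44 = 570.35 MPa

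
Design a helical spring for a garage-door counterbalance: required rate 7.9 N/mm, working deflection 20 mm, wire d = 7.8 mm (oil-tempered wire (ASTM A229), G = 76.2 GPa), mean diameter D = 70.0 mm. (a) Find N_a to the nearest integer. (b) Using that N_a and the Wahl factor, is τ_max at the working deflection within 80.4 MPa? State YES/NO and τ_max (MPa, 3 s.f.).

N_a = Gd⁴/(8D³k) = (76.2×10³)(7.8⁴)/(8·70.0³·7.9) = 13.01 → N_a = 13
Actual rate k = Gd⁴/(8D³·13) = 7.9069 N/mm
Working load F = kδ = 7.9069·20 = 158.14 N
C = 70.0/7.8 = 8.9744; K_W = (4C−1)/(4C−4)+0.615/C = 1.1626
τ_max = K_W·8FD/(πd³) = 1.1626·59.401 = 69.058 MPa
τ_max ≤ 80.4 MPa → acceptable

(a) 13 coils; (b) YES, τ_max = 69.1 MPa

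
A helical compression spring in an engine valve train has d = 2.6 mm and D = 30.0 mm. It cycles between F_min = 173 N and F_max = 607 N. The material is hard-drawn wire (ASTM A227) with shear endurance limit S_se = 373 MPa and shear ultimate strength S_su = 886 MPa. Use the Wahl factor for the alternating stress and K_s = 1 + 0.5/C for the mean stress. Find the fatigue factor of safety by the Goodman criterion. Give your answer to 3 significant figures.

0.207

C = D/d = 30.0/2.6 = 11.5385; K_W = (4C−1)/(4C−4)+0.615/C = 1.1245; K_s = 1+0.5/C = 1.0433
F_a = (F_max−F_min)/2 = 217 N; F_m = (F_max+F_min)/2 = 390 N
τ_a = K_W·8F_aD/(πd³) = 1.1245 × 943.19 = 1060.6 MPa
τ_m = K_s·8F_mD/(πd³) = 1.0433 × 1695.1 = 1768.6 MPa
Goodman: 1/n_f = τ_a/S_se + τ_m/S_su = 1060.6/373 + 1768.6/886 = 2.84341 + 1.99616 = 4.8396
n_f = 1/4.8396 = 0.2066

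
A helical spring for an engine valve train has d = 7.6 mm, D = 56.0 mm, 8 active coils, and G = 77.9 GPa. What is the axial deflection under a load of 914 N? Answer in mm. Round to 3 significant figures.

k = Gd⁴/(8D³N_a) = (77.9×10³)(7.6⁴)/(8·56.0³·8) = 23.123 N/mm
δ = F/k = 914 / 23.123 = 39.527 mm

39.5 mm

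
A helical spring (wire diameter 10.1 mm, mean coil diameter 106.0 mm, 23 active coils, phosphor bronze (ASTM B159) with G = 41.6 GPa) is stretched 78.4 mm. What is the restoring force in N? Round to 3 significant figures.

k = Gd⁴/(8D³N_a) = (41.6×10³)(10.1⁴)/(8·106.0³·23) = 1.9753 N/mm
F = k·δ = 1.9753 × 78.4 = 154.87 N

155 N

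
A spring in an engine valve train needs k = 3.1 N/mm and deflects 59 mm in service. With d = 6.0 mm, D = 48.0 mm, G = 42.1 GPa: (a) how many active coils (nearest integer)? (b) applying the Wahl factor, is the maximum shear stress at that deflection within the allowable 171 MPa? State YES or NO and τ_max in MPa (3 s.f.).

N_a = Gd⁴/(8D³k) = (42.1×10³)(6.0⁴)/(8·48.0³·3.1) = 19.89 → N_a = 20
Actual rate k = Gd⁴/(8D³·20) = 3.0835 N/mm
Working load F = kδ = 3.0835·59 = 181.93 N
C = 48.0/6.0 = 8.0000; K_W = (4C−1)/(4C−4)+0.615/C = 1.1840
τ_max = K_W·8FD/(πd³) = 1.1840·102.95 = 121.89 MPa
τ_max ≤ 171 MPa → acceptable

(a) 20 coils; (b) YES, τ_max = 122 MPa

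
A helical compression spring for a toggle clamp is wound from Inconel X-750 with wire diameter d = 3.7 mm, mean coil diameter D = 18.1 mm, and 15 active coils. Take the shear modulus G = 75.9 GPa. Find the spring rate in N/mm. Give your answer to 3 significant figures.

k = Gd⁴/(8D³N_a) = (75.9×10³ × 3.7⁴) / (8 × 18.1³ × 15)
  = 1.42249e+07 / 711569 = 19.991 N/mm

20.0 N/mm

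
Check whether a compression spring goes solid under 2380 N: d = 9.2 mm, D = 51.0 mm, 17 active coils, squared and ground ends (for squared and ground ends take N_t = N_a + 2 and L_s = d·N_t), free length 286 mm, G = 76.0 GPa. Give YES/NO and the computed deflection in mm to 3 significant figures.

k = Gd⁴/(8D³N_a) = (76.0×10³)(9.2⁴)/(8·51.0³·17) = 30.18 N/mm
N_t = 19; L_s = 9.2·19 = 174.8 mm; δ_solid = L₀ − L_s = 286 − 174.8 = 111.2 mm
δ = F/k = 2380/30.18 = 78.861 mm
δ < δ_solid → spring does not go solid

NO, δ = 78.9 mm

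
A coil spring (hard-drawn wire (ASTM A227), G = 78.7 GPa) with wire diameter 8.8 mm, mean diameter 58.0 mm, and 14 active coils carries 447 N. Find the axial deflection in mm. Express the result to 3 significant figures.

20.7 mm

k = Gd⁴/(8D³N_a) = (78.7×10³)(8.8⁴)/(8·58.0³·14) = 21.597 N/mm
δ = F/k = 447 / 21.597 = 20.697 mm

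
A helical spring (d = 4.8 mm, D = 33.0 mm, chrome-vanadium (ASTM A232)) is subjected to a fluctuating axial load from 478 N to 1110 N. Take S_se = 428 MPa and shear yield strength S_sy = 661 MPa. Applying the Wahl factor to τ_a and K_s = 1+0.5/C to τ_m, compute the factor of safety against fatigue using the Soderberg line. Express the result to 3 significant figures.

C = D/d = 33.0/4.8 = 6.8750; K_W = (4C−1)/(4C−4)+0.615/C = 1.2171; K_s = 1+0.5/C = 1.0727
F_a = (F_max−F_min)/2 = 316 N; F_m = (F_max+F_min)/2 = 794 N
τ_a = K_W·8F_aD/(πd³) = 1.2171 × 240.11 = 292.25 MPa
τ_m = K_s·8F_mD/(πd³) = 1.0727 × 603.32 = 647.2 MPa
Soderberg: 1/n_f = τ_a/S_se + τ_m/S_sy = 292.25/428 + 647.2/661 = 0.68282 + 0.97913 = 1.6619
n_f = 1/1.6619 = 0.6017

0.602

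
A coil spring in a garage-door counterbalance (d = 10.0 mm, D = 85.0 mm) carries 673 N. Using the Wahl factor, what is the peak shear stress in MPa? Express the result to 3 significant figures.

171 MPa

Spring index C = D/d = 85.0/10.0 = 8.5000
K_W = (4C−1)/(4C−4) + 0.615/C = 33.000/30.000 + 0.0724 = 1.1724
τ₀ = 8FD/(πd³) = 8·673·85.0/(π·10.0³) = 457640/3141.6 = 145.67 MPa
τ_max = K·τ₀ = 1.1724 × 145.67 = 170.78 MPa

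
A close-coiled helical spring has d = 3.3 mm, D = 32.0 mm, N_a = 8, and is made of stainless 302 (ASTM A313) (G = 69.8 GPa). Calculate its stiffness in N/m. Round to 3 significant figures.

k = Gd⁴/(8D³N_a) = (69.8×10³ × 3.3⁴) / (8 × 32.0³ × 8)
  = 8.27773e+06 / 2.09715e+06 = 3.9471 N/mm = 3947.1 N/m

3950 N/m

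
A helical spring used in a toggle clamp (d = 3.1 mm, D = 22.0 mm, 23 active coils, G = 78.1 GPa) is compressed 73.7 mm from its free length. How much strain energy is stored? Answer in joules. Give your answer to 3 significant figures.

10.0 J

k = Gd⁴/(8D³N_a) = (78.1×10³)(3.1⁴)/(8·22.0³·23) = 3.6814 N/mm
U = ½kδ² = 0.5 × 3.6814 × 73.7² = 9998.1 N·mm = 9.9981 J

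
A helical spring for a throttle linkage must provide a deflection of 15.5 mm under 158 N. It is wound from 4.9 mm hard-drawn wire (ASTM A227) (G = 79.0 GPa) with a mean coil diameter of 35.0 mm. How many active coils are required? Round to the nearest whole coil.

Required rate k = F/δ = 158/15.5 = 10.194 N/mm
N_a = Gd⁴/(8D³k) = (79.0×10³ × 4.9⁴)/(8 × 35.0³ × 10.194)
    = 4.55419e+07 / 3.49639e+06 = 13.03 → 13 coils

13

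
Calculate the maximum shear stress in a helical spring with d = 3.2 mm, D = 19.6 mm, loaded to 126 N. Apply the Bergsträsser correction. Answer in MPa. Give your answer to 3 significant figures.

237 MPa

Spring index C = D/d = 19.6/3.2 = 6.1250
K_B = (4C+2)/(4C−3) = 26.500/21.500 = 1.2326
τ₀ = 8FD/(πd³) = 8·126·19.6/(π·3.2³) = 19756.8/102.94 = 191.92 MPa
τ_max = K·τ₀ = 1.2326 × 191.92 = 236.55 MPa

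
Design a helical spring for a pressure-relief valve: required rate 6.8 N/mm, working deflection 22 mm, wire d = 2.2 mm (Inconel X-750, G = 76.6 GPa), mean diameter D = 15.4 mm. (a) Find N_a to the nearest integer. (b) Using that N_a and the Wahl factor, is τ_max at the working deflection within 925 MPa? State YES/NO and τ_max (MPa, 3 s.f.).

(a) 9 coils; (b) YES, τ_max = 671 MPa

N_a = Gd⁴/(8D³k) = (76.6×10³)(2.2⁴)/(8·15.4³·6.8) = 9.031 → N_a = 9
Actual rate k = Gd⁴/(8D³·9) = 6.8238 N/mm
Working load F = kδ = 6.8238·22 = 150.12 N
C = 15.4/2.2 = 7.0000; K_W = (4C−1)/(4C−4)+0.615/C = 1.2129
τ_max = K_W·8FD/(πd³) = 1.2129·552.89 = 670.58 MPa
τ_max ≤ 925 MPa → acceptable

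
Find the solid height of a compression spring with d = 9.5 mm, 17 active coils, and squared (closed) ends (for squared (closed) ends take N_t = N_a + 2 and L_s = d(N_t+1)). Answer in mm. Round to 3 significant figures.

squared (closed) ends: N_t = N_a + 2 = 17 + 2 = 19
L_s = d·(N_t+1) = 9.5 × 20 = 190 mm

190 mm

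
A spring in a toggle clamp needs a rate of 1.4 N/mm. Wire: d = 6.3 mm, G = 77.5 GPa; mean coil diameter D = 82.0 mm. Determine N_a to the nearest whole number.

20

N_a = Gd⁴/(8D³k) = (77.5×10³ × 6.3⁴)/(8 × 82.0³ × 1.4)
    = 1.22085e+08 / 6.17532e+06 = 19.77 → 20 coils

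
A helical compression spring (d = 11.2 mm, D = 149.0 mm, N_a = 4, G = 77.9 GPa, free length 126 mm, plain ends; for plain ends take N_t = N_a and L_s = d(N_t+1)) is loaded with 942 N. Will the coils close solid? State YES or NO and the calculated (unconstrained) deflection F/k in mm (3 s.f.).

YES, δ = 81.3 mm

k = Gd⁴/(8D³N_a) = (77.9×10³)(11.2⁴)/(8·149.0³·4) = 11.58 N/mm
N_t = 4; L_s = 11.2·5 = 56 mm; δ_solid = L₀ − L_s = 126 − 56 = 70 mm
δ = F/k = 942/11.58 = 81.349 mm
δ ≥ δ_solid → spring goes solid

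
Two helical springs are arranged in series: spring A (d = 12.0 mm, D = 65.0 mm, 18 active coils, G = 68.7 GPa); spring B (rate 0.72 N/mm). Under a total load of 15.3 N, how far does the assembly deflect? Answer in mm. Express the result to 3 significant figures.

k_A = Gd⁴/(8D³N_a) = (68.7×10³)(12.0⁴)/(8·65.0³·18) = 36.023 N/mm
Series: 1/k_eq = 1/36.023 + 1/0.72 = 1.4166; k_eq = 0.70589 N/mm
δ = F/k_eq = 15.3/0.70589 = 21.675 mm

21.7 mm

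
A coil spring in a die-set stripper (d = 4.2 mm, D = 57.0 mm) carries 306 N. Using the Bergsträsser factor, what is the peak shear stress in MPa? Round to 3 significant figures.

658 MPa

Spring index C = D/d = 57.0/4.2 = 13.5714
K_B = (4C+2)/(4C−3) = 56.286/51.286 = 1.0975
τ₀ = 8FD/(πd³) = 8·306·57.0/(π·4.2³) = 139536/232.75 = 599.5 MPa
τ_max = K·τ₀ = 1.0975 × 599.5 = 657.95 MPa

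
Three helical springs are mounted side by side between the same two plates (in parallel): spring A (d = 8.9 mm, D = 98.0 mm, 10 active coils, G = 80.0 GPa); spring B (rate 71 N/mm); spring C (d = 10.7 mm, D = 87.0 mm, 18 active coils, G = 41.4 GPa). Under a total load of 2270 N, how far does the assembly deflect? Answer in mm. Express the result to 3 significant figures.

k_A = Gd⁴/(8D³N_a) = (80.0×10³)(8.9⁴)/(8·98.0³·10) = 6.6663 N/mm
k_C = Gd⁴/(8D³N_a) = (41.4×10³)(10.7⁴)/(8·87.0³·18) = 5.7229 N/mm
Parallel: k_eq = 6.6663 + 71 + 5.7229 = 83.389 N/mm
δ = F/k_eq = 2270/83.389 = 27.222 mm

27.2 mm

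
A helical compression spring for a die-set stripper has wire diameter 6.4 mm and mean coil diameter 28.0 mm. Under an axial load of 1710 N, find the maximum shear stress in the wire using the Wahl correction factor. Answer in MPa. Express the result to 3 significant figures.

634 MPa

Spring index C = D/d = 28.0/6.4 = 4.3750
K_W = (4C−1)/(4C−4) + 0.615/C = 16.500/13.500 + 0.1406 = 1.3628
τ₀ = 8FD/(πd³) = 8·1710·28.0/(π·6.4³) = 383040/823.55 = 465.11 MPa
τ_max = K·τ₀ = 1.3628 × 465.11 = 633.85 MPa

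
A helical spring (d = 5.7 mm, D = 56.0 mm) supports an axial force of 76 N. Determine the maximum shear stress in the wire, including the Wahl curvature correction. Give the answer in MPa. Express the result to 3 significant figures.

Spring index C = D/d = 56.0/5.7 = 9.8246
K_W = (4C−1)/(4C−4) + 0.615/C = 38.298/35.298 + 0.0626 = 1.1476
τ₀ = 8FD/(πd³) = 8·76·56.0/(π·5.7³) = 34048/581.8 = 58.522 MPa
τ_max = K·τ₀ = 1.1476 × 58.522 = 67.159 MPa

67.2 MPa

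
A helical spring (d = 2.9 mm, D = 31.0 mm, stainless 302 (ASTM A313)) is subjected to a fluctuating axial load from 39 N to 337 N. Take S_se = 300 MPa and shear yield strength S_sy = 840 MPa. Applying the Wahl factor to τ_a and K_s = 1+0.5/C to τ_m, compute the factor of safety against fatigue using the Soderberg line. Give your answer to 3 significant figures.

C = D/d = 31.0/2.9 = 10.6897; K_W = (4C−1)/(4C−4)+0.615/C = 1.1349; K_s = 1+0.5/C = 1.0468
F_a = (F_max−F_min)/2 = 149 N; F_m = (F_max+F_min)/2 = 188 N
τ_a = K_W·8F_aD/(πd³) = 1.1349 × 482.27 = 547.35 MPa
τ_m = K_s·8F_mD/(πd³) = 1.0468 × 608.51 = 636.97 MPa
Soderberg: 1/n_f = τ_a/S_se + τ_m/S_sy = 547.35/300 + 636.97/840 = 1.82450 + 0.75830 = 2.5828
n_f = 1/2.5828 = 0.3872

0.387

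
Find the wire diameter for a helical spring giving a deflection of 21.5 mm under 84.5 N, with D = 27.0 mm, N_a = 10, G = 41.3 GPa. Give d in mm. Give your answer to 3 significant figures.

Required rate k = F/δ = 84.5/21.5 = 3.9302 N/mm
d = (8D³N_a·k / G)^(1/4) = (8·27.0³·10·3.9302 / (41.3×10³))^0.25
  = (149.85)^0.25 = 3.4987 mm

3.50 mm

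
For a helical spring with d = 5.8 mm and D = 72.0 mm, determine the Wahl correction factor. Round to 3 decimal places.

C = D/d = 72.0/5.8 = 12.4138
K_W = (4C−1)/(4C−4) + 0.615/C = 48.655/45.655 + 0.0495 = 1.1153

1.115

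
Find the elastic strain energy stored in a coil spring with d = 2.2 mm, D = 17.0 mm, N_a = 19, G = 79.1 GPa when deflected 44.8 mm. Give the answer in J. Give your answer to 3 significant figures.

2.49 J

k = Gd⁴/(8D³N_a) = (79.1×10³)(2.2⁴)/(8·17.0³·19) = 2.4813 N/mm
U = ½kδ² = 0.5 × 2.4813 × 44.8² = 2490 N·mm = 2.49 J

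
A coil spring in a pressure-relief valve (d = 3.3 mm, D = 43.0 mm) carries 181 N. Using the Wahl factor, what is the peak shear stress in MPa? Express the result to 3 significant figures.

612 MPa

Spring index C = D/d = 43.0/3.3 = 13.0303
K_W = (4C−1)/(4C−4) + 0.615/C = 51.121/48.121 + 0.0472 = 1.1095
τ₀ = 8FD/(πd³) = 8·181·43.0/(π·3.3³) = 62264/112.9 = 551.5 MPa
τ_max = K·τ₀ = 1.1095 × 551.5 = 611.91 MPa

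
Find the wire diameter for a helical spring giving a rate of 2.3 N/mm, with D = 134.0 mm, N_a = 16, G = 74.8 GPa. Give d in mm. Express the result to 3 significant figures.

9.86 mm

d = (8D³N_a·k / G)^(1/4) = (8·134.0³·16·2.3 / (74.8×10³))^0.25
  = (9470)^0.25 = 9.8648 mm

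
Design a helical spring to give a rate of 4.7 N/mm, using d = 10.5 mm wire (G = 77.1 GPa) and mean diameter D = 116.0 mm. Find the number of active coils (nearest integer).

16

N_a = Gd⁴/(8D³k) = (77.1×10³ × 10.5⁴)/(8 × 116.0³ × 4.7)
    = 9.37155e+08 / 5.86897e+07 = 15.97 → 16 coils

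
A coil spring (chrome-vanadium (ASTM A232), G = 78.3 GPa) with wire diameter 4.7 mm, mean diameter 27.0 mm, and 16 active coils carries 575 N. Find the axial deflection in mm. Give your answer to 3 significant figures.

k = Gd⁴/(8D³N_a) = (78.3×10³)(4.7⁴)/(8·27.0³·16) = 15.165 N/mm
δ = F/k = 575 / 15.165 = 37.915 mm

37.9 mm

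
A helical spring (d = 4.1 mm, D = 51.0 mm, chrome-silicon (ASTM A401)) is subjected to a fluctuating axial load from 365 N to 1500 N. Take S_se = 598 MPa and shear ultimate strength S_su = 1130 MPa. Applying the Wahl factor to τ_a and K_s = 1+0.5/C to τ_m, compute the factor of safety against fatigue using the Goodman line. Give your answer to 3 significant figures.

C = D/d = 51.0/4.1 = 12.4390; K_W = (4C−1)/(4C−4)+0.615/C = 1.1150; K_s = 1+0.5/C = 1.0402
F_a = (F_max−F_min)/2 = 567.5 N; F_m = (F_max+F_min)/2 = 932.5 N
τ_a = K_W·8F_aD/(πd³) = 1.1150 × 1069.4 = 1192.3 MPa
τ_m = K_s·8F_mD/(πd³) = 1.0402 × 1757.1 = 1827.8 MPa
Goodman: 1/n_f = τ_a/S_se + τ_m/S_su = 1192.3/598 + 1827.8/1130 = 1.99389 + 1.61750 = 3.6114
n_f = 1/3.6114 = 0.2769

0.277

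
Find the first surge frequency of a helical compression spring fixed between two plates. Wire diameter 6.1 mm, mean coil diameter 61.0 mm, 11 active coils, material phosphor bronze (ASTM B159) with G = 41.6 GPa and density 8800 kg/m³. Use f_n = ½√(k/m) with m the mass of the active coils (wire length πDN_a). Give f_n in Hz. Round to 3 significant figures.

36.5 Hz

k = Gd⁴/(8D³N_a) = (41.6×10³)(6.1⁴)/(8·61.0³·11) = 2.8836 N/mm = 2883.6 N/m
Wire length L = πDN_a = π·61.0·11 = 2108 mm
m = ρ·(πd²/4)·L = 8800 × 29.225×10⁻⁶ m² × 2.108 m = 0.54213 kg
f_n = ½√(k/m) = 0.5·√(2883.6/0.54213) = 0.5·√(5319.1) = 36.466 Hz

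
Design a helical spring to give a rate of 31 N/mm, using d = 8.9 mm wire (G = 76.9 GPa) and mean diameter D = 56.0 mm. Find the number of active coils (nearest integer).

11

N_a = Gd⁴/(8D³k) = (76.9×10³ × 8.9⁴)/(8 × 56.0³ × 31)
    = 4.82488e+08 / 4.35528e+07 = 11.08 → 11 coils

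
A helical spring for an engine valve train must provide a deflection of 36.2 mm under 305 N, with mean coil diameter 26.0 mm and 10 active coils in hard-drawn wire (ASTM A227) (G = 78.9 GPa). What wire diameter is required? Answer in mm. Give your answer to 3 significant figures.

3.50 mm

Required rate k = F/δ = 305/36.2 = 8.4254 N/mm
d = (8D³N_a·k / G)^(1/4) = (8·26.0³·10·8.4254 / (78.9×10³))^0.25
  = (150.15)^0.25 = 3.5005 mm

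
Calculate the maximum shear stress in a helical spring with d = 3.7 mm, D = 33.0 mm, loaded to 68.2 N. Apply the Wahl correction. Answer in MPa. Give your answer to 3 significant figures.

Spring index C = D/d = 33.0/3.7 = 8.9189
K_W = (4C−1)/(4C−4) + 0.615/C = 34.676/31.676 + 0.0690 = 1.1637
τ₀ = 8FD/(πd³) = 8·68.2·33.0/(π·3.7³) = 18004.8/159.13 = 113.14 MPa
τ_max = K·τ₀ = 1.1637 × 113.14 = 131.66 MPa

132 MPa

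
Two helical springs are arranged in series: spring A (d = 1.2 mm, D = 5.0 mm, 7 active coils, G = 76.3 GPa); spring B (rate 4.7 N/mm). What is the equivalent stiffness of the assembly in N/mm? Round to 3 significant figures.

k_A = Gd⁴/(8D³N_a) = (76.3×10³)(1.2⁴)/(8·5.0³·7) = 22.602 N/mm
Series: 1/k_eq = 1/22.602 + 1/4.7 = 0.25701; k_eq = 3.8909 N/mm

3.89 N/mm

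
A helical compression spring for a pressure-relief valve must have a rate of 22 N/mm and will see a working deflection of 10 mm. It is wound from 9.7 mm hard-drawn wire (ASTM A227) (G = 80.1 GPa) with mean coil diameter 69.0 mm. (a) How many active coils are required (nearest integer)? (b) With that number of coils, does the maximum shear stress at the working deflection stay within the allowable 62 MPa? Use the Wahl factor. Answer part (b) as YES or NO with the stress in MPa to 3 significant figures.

N_a = Gd⁴/(8D³k) = (80.1×10³)(9.7⁴)/(8·69.0³·22) = 12.26 → N_a = 12
Actual rate k = Gd⁴/(8D³·12) = 22.485 N/mm
Working load F = kδ = 22.485·10 = 224.85 N
C = 69.0/9.7 = 7.1134; K_W = (4C−1)/(4C−4)+0.615/C = 1.2091
τ_max = K_W·8FD/(πd³) = 1.2091·43.289 = 52.342 MPa
τ_max ≤ 62 MPa → acceptable

(a) 12 coils; (b) YES, τ_max = 52.3 MPa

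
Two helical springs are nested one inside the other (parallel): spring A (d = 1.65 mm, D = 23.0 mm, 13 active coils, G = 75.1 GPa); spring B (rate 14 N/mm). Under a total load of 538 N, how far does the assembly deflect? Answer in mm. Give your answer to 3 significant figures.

k_A = Gd⁴/(8D³N_a) = (75.1×10³)(1.65⁴)/(8·23.0³·13) = 0.4399 N/mm
Parallel: k_eq = 0.4399 + 14 = 14.44 N/mm
δ = F/k_eq = 538/14.44 = 37.258 mm

37.3 mm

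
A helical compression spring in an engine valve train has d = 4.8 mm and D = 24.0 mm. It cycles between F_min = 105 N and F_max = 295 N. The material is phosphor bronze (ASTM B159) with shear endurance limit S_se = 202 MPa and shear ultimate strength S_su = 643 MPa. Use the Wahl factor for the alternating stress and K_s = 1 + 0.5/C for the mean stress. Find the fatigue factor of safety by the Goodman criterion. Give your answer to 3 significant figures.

1.89

C = D/d = 24.0/4.8 = 5.0000; K_W = (4C−1)/(4C−4)+0.615/C = 1.3105; K_s = 1+0.5/C = 1.1000
F_a = (F_max−F_min)/2 = 95 N; F_m = (F_max+F_min)/2 = 200 N
τ_a = K_W·8F_aD/(πd³) = 1.3105 × 52.499 = 68.8 MPa
τ_m = K_s·8F_mD/(πd³) = 1.1000 × 110.52 = 121.58 MPa
Goodman: 1/n_f = τ_a/S_se + τ_m/S_su = 68.8/202 + 121.58/643 = 0.34059 + 0.18908 = 0.52967
n_f = 1/0.52967 = 1.888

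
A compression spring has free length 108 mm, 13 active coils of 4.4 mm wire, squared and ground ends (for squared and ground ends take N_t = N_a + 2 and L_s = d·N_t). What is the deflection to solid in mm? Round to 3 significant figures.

42.0 mm

N_t = 15; L_s = 4.4·15 = 66 mm
δ_solid = L₀ − L_s = 108 − 66 = 42 mm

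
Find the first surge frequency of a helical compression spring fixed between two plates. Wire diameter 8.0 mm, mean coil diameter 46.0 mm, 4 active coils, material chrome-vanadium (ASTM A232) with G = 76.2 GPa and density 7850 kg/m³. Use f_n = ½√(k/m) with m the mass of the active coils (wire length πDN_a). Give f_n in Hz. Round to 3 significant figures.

331 Hz

k = Gd⁴/(8D³N_a) = (76.2×10³)(8.0⁴)/(8·46.0³·4) = 100.21 N/mm = 1.0021e+05 N/m
Wire length L = πDN_a = π·46.0·4 = 578.05 mm
m = ρ·(πd²/4)·L = 7850 × 50.265×10⁻⁶ m² × 0.57805 m = 0.22809 kg
f_n = ½√(k/m) = 0.5·√(1.0021e+05/0.22809) = 0.5·√(4.3932e+05) = 331.41 Hz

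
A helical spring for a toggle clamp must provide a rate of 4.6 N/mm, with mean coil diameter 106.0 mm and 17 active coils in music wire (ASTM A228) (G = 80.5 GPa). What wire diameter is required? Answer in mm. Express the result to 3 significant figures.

9.81 mm

d = (8D³N_a·k / G)^(1/4) = (8·106.0³·17·4.6 / (80.5×10³))^0.25
  = (9255.9)^0.25 = 9.8085 mm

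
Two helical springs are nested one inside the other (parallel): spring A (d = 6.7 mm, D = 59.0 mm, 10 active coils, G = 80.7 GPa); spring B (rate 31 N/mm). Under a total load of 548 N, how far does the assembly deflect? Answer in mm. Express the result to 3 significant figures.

k_A = Gd⁴/(8D³N_a) = (80.7×10³)(6.7⁴)/(8·59.0³·10) = 9.8975 N/mm
Parallel: k_eq = 9.8975 + 31 = 40.898 N/mm
δ = F/k_eq = 548/40.898 = 13.399 mm

13.4 mm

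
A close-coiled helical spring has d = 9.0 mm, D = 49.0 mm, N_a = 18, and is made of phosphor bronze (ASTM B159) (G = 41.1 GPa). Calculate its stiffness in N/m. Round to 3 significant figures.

k = Gd⁴/(8D³N_a) = (41.1×10³ × 9.0⁴) / (8 × 49.0³ × 18)
  = 2.69657e+08 / 1.69415e+07 = 15.917 N/mm = 15917 N/m

15900 N/m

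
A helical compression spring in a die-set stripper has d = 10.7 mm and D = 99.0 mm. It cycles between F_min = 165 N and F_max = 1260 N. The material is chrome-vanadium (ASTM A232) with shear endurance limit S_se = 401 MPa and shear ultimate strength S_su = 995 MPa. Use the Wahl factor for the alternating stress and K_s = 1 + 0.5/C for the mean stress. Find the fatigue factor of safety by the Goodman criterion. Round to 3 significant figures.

2.08

C = D/d = 99.0/10.7 = 9.2523; K_W = (4C−1)/(4C−4)+0.615/C = 1.1574; K_s = 1+0.5/C = 1.0540
F_a = (F_max−F_min)/2 = 547.5 N; F_m = (F_max+F_min)/2 = 712.5 N
τ_a = K_W·8F_aD/(πd³) = 1.1574 × 112.67 = 130.4 MPa
τ_m = K_s·8F_mD/(πd³) = 1.0540 × 146.63 = 154.55 MPa
Goodman: 1/n_f = τ_a/S_se + τ_m/S_su = 130.4/401 + 154.55/995 = 0.32518 + 0.15533 = 0.48051
n_f = 1/0.48051 = 2.081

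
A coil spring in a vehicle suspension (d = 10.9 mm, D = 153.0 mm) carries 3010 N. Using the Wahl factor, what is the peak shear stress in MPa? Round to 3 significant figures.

997 MPa

Spring index C = D/d = 153.0/10.9 = 14.0367
K_W = (4C−1)/(4C−4) + 0.615/C = 55.147/52.147 + 0.0438 = 1.1013
τ₀ = 8FD/(πd³) = 8·3010·153.0/(π·10.9³) = 3.68424e+06/4068.5 = 905.56 MPa
τ_max = K·τ₀ = 1.1013 × 905.56 = 997.34 MPa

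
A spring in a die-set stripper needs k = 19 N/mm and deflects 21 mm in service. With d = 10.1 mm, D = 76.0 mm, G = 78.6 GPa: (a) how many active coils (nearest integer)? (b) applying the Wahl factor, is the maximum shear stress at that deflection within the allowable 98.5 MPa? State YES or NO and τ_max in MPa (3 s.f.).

N_a = Gd⁴/(8D³k) = (78.6×10³)(10.1⁴)/(8·76.0³·19) = 12.26 → N_a = 12
Actual rate k = Gd⁴/(8D³·12) = 19.409 N/mm
Working load F = kδ = 19.409·21 = 407.58 N
C = 76.0/10.1 = 7.5248; K_W = (4C−1)/(4C−4)+0.615/C = 1.1967
τ_max = K_W·8FD/(πd³) = 1.1967·76.561 = 91.618 MPa
τ_max ≤ 98.5 MPa → acceptable

(a) 12 coils; (b) YES, τ_max = 91.6 MPa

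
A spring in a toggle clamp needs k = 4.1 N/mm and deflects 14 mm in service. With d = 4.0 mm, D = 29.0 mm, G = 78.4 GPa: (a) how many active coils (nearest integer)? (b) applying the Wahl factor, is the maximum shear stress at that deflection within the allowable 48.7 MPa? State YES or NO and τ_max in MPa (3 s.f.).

N_a = Gd⁴/(8D³k) = (78.4×10³)(4.0⁴)/(8·29.0³·4.1) = 25.09 → N_a = 25
Actual rate k = Gd⁴/(8D³·25) = 4.1146 N/mm
Working load F = kδ = 4.1146·14 = 57.605 N
C = 29.0/4.0 = 7.2500; K_W = (4C−1)/(4C−4)+0.615/C = 1.2048
τ_max = K_W·8FD/(πd³) = 1.2048·66.469 = 80.084 MPa
τ_max > 48.7 MPa → exceeds allowable

(a) 25 coils; (b) NO, τ_max = 80.1 MPa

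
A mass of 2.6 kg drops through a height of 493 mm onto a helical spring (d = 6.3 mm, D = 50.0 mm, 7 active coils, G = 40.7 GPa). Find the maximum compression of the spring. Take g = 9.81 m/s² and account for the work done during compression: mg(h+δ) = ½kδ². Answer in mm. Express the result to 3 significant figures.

55.3 mm

k = Gd⁴/(8D³N_a) = (40.7×10³)(6.3⁴)/(8·50.0³·7) = 9.1592 N/mm
W = mg = 2.6 × 9.81 = 25.506 N
½kδ² − Wδ − Wh = 0 → δ = (W + √(W² + 2kWh))/k
δ = (25.506 + √(650.56 + 230344))/9.1592 = (25.506 + 480.62)/9.1592 = 55.259 mm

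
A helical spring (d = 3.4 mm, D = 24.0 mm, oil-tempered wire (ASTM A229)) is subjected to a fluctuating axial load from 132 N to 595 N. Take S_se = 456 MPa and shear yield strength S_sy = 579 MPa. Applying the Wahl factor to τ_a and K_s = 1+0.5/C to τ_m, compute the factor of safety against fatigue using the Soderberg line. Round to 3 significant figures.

0.500

C = D/d = 24.0/3.4 = 7.0588; K_W = (4C−1)/(4C−4)+0.615/C = 1.2109; K_s = 1+0.5/C = 1.0708
F_a = (F_max−F_min)/2 = 231.5 N; F_m = (F_max+F_min)/2 = 363.5 N
τ_a = K_W·8F_aD/(πd³) = 1.2109 × 359.97 = 435.89 MPa
τ_m = K_s·8F_mD/(πd³) = 1.0708 × 565.22 = 605.26 MPa
Soderberg: 1/n_f = τ_a/S_se + τ_m/S_sy = 435.89/456 + 605.26/579 = 0.95590 + 1.04535 = 2.0013
n_f = 1/2.0013 = 0.4997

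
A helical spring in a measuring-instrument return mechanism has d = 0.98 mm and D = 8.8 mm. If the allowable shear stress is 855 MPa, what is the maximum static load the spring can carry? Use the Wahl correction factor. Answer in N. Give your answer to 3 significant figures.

30.9 N

C = D/d = 8.8/0.98 = 8.9796
K_W = (4C−1)/(4C−4) + 0.615/C = 34.918/31.918 + 0.0685 = 1.1625
τ_max = K·8FD/(πd³) → F_max = τ_allow·πd³/(8DK)
F_max = 855·π·0.98³/(8·8.8·1.1625) = 2528.1/81.838 = 30.891 N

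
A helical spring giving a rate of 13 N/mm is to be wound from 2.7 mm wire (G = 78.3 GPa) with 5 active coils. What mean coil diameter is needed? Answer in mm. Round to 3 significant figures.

D = (Gd⁴/(8N_a·k))^(1/3) = (78.3×10³·2.7⁴/(8·5·13))^(1/3)
  = (8002.28)^(1/3) = 20.0019 mm

20.0 mm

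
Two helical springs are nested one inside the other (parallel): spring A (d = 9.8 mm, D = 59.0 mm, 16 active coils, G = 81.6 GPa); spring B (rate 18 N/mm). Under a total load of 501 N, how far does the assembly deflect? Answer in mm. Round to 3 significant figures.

k_A = Gd⁴/(8D³N_a) = (81.6×10³)(9.8⁴)/(8·59.0³·16) = 28.63 N/mm
Parallel: k_eq = 28.63 + 18 = 46.63 N/mm
δ = F/k_eq = 501/46.63 = 10.744 mm

10.7 mm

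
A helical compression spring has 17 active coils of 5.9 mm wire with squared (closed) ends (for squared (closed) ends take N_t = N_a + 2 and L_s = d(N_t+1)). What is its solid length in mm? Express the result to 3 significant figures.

squared (closed) ends: N_t = N_a + 2 = 17 + 2 = 19
L_s = d·(N_t+1) = 5.9 × 20 = 118 mm

118 mm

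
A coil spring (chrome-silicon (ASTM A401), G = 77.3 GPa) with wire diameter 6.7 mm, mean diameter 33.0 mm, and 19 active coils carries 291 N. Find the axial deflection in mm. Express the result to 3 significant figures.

10.2 mm

k = Gd⁴/(8D³N_a) = (77.3×10³)(6.7⁴)/(8·33.0³·19) = 28.516 N/mm
δ = F/k = 291 / 28.516 = 10.205 mm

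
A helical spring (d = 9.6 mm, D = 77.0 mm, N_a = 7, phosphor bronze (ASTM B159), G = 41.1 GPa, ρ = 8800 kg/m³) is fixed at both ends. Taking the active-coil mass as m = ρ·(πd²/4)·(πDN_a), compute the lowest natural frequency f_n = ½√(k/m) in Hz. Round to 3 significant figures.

k = Gd⁴/(8D³N_a) = (41.1×10³)(9.6⁴)/(8·77.0³·7) = 13.654 N/mm = 13654 N/m
Wire length L = πDN_a = π·77.0·7 = 1693.3 mm
m = ρ·(πd²/4)·L = 8800 × 72.382×10⁻⁶ m² × 1.6933 m = 1.0786 kg
f_n = ½√(k/m) = 0.5·√(13654/1.0786) = 0.5·√(12659) = 56.257 Hz

56.3 Hz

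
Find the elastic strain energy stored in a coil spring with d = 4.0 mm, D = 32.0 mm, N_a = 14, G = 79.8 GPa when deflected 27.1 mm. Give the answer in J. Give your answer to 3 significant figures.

2.04 J

k = Gd⁴/(8D³N_a) = (79.8×10³)(4.0⁴)/(8·32.0³·14) = 5.5664 N/mm
U = ½kδ² = 0.5 × 5.5664 × 27.1² = 2044 N·mm = 2.044 J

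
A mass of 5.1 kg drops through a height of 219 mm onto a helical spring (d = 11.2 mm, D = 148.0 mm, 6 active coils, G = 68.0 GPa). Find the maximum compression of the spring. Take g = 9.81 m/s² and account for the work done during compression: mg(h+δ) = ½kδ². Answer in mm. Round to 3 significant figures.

k = Gd⁴/(8D³N_a) = (68.0×10³)(11.2⁴)/(8·148.0³·6) = 6.8763 N/mm
W = mg = 5.1 × 9.81 = 50.031 N
½kδ² − Wδ − Wh = 0 → δ = (W + √(W² + 2kWh))/k
δ = (50.031 + √(2503.1 + 150684))/6.8763 = (50.031 + 391.39)/6.8763 = 64.195 mm

64.2 mm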